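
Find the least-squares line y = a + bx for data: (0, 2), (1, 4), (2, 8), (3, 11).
a = 8/5, b = 31/10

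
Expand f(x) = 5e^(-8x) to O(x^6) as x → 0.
5 - 40*x + 160*x**2 - 1280*x**3/3 + 2560*x**4/3 - 4096*x**5/3 + O(x**6)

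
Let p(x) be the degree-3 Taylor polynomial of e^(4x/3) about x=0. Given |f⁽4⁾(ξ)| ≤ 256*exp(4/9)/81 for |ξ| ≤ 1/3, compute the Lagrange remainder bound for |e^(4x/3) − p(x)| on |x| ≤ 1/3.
32*exp(4/9)/19683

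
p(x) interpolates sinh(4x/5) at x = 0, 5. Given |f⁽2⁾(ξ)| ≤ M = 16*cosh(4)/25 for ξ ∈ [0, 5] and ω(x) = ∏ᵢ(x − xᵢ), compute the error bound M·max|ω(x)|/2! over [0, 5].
2*cosh(4)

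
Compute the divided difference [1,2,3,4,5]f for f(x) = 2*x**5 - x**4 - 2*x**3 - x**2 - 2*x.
29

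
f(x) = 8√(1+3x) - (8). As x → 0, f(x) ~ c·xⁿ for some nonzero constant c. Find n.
1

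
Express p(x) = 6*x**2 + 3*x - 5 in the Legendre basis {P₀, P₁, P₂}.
(-3)P₀ + (3)P₁ + (4)P₂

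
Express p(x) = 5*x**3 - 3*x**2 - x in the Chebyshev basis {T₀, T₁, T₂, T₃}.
(-3/2)T₀ + (11/4)T₁ + (-3/2)T₂ + (5/4)T₃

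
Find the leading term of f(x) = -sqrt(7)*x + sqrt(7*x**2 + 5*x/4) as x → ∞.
5*sqrt(7)/56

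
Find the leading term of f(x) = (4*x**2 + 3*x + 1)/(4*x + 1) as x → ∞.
x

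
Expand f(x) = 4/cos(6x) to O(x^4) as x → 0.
4 + 72*x**2 + O(x**4)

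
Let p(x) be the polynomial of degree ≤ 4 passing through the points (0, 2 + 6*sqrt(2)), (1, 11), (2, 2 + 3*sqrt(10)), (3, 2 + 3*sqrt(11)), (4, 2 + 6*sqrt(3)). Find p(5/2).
-15*sqrt(3)/64 + 9*sqrt(2)/64 + 19/32 + 45*sqrt(11)/32 + 135*sqrt(10)/64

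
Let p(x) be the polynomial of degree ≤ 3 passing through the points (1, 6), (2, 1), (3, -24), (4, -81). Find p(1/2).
19/4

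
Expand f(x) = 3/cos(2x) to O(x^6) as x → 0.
3 + 6*x**2 + 10*x**4 + O(x**6)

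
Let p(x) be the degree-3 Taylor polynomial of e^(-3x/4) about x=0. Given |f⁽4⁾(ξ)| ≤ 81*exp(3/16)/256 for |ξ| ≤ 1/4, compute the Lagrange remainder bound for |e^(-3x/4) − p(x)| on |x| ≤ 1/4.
27*exp(3/16)/524288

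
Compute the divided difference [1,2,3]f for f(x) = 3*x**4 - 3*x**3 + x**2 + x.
58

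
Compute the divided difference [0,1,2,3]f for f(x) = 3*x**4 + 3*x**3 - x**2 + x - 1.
21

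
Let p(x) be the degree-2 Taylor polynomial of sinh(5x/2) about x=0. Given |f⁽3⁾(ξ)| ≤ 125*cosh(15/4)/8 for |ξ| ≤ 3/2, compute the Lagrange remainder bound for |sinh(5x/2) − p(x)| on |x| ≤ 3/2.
1125*cosh(15/4)/128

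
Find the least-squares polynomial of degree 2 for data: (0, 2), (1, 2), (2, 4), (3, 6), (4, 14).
16/7 + (-62/35)x + (8/7)x²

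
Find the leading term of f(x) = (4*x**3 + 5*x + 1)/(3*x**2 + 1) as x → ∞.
4*x/3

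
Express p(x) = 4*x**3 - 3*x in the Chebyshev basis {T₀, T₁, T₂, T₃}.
T₃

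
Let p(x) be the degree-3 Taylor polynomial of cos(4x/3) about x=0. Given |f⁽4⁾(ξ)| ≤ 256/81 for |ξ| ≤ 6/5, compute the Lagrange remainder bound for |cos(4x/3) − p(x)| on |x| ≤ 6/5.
512/1875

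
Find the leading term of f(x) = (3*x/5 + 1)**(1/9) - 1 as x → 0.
x/15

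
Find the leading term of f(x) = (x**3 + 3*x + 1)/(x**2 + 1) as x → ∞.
x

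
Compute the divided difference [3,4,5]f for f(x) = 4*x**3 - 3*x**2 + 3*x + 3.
45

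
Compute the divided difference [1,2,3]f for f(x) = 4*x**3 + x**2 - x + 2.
25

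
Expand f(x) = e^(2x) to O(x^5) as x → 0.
1 + 2*x + 2*x**2 + 4*x**3/3 + 2*x**4/3 + O(x**5)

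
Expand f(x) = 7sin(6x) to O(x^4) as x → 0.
42*x - 252*x**3 + O(x**4)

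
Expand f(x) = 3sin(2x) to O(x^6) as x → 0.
6*x - 4*x**3 + 4*x**5/5 + O(x**6)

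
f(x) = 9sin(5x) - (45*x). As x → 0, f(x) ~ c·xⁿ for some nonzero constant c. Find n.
3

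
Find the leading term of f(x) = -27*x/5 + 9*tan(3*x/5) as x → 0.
81*x**3/125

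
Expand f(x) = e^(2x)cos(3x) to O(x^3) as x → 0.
1 + 2*x - 5*x**2/2 + O(x**3)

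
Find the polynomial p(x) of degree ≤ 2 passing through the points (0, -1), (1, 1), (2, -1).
-2*x**2 + 4*x - 1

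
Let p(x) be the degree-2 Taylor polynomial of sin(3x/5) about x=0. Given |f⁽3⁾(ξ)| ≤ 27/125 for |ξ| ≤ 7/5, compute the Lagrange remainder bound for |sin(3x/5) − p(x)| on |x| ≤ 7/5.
3087/31250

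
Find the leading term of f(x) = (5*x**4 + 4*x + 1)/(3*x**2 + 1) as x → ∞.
5*x**2/3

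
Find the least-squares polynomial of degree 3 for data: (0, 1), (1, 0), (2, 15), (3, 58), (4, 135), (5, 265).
52/63 + (-824/189)x + (73/36)x² + (203/108)x³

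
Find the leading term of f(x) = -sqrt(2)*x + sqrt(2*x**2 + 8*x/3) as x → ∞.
2*sqrt(2)/3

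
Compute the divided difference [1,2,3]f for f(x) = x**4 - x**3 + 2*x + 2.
19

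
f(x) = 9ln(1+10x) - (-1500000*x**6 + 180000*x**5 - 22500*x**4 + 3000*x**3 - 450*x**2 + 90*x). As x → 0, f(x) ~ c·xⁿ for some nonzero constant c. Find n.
7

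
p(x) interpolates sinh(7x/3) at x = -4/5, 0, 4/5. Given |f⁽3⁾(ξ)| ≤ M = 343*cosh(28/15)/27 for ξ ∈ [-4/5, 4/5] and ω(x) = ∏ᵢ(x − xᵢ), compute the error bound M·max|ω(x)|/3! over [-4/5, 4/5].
21952*sqrt(3)*cosh(28/15)/91125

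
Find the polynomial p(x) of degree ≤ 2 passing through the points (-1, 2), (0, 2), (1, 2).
2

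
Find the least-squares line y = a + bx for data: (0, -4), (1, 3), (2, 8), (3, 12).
a = -16/5, b = 53/10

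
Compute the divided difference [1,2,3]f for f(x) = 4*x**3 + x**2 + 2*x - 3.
25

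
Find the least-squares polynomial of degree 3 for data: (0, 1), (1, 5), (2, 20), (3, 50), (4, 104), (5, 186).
121/126 + (929/756)x + (71/36)x² + (28/27)x³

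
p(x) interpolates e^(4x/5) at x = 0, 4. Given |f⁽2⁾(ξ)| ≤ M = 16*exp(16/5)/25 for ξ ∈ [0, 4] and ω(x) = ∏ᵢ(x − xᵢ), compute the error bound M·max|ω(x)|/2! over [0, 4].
32*exp(16/5)/25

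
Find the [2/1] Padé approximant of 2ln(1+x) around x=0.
x*(x + 6)/(3*(2*x/3 + 1))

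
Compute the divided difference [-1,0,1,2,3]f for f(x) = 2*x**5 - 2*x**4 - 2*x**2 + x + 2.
8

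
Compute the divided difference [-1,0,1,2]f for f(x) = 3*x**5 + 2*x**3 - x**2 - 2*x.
17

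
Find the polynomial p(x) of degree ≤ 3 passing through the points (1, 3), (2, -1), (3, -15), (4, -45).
-x**3 + x**2 + 3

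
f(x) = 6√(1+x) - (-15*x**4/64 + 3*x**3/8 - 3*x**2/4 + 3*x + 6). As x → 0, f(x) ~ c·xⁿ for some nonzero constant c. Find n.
5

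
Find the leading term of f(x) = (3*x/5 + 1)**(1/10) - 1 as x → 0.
3*x/50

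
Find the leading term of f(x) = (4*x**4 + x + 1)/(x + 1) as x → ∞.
4*x**3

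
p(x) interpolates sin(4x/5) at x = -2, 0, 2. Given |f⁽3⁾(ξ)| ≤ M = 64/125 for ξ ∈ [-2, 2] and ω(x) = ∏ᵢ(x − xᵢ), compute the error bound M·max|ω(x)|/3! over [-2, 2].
512*sqrt(3)/3375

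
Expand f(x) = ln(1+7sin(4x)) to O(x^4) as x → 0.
28*x - 392*x**2 + 21728*x**3/3 + O(x**4)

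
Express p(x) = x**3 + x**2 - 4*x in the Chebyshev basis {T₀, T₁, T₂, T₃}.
(1/2)T₀ + (-13/4)T₁ + (1/2)T₂ + (1/4)T₃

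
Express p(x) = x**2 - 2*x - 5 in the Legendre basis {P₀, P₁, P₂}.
(-14/3)P₀ + (-2)P₁ + (2/3)P₂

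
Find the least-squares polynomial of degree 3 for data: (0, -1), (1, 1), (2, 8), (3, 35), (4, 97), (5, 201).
-47/63 + (701/378)x + (-185/63)x² + (115/54)x³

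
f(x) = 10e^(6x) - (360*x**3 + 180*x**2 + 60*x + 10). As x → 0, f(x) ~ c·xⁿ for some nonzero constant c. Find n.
4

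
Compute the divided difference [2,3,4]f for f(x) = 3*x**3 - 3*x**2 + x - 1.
24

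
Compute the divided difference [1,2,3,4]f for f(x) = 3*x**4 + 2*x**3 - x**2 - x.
32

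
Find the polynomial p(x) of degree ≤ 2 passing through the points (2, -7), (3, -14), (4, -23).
-x**2 - 2*x + 1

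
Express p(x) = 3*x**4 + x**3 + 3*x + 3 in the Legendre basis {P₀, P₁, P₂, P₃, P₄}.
(18/5)P₀ + (18/5)P₁ + (12/7)P₂ + (2/5)P₃ + (24/35)P₄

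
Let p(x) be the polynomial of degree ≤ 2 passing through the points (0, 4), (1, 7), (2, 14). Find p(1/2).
5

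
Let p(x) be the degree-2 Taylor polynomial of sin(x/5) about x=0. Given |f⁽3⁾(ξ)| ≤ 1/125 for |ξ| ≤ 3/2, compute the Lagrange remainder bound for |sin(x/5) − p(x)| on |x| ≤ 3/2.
9/2000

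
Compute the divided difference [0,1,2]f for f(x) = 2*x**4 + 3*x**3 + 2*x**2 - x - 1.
25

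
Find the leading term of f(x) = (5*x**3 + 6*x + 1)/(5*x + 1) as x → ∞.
x**2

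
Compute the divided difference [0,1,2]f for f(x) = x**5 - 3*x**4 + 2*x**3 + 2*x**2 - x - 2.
2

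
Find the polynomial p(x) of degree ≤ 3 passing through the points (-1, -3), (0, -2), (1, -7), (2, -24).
-x**3 - 3*x**2 - x - 2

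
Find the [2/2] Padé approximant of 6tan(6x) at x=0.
36*x/(1 - 12*x**2)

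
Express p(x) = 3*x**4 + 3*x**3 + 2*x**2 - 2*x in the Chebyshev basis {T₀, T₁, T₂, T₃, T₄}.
(17/8)T₀ + (1/4)T₁ + (5/2)T₂ + (3/4)T₃ + (3/8)T₄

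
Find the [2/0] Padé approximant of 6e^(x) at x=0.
3*x**2 + 6*x + 6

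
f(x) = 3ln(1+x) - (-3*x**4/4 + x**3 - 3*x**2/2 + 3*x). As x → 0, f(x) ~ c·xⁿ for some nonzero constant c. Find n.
5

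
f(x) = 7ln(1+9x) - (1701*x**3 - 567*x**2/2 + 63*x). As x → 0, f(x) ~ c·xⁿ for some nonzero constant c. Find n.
4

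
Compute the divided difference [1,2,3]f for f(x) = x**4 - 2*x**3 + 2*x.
13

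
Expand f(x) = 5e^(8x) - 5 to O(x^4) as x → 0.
40*x + 160*x**2 + 1280*x**3/3 + O(x**4)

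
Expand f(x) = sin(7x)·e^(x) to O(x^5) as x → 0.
7*x + 7*x**2 - 161*x**3/3 - 56*x**4 + O(x**5)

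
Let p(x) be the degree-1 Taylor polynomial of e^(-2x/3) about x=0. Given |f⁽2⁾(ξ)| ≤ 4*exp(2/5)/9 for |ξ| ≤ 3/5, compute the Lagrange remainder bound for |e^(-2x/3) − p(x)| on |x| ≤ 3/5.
2*exp(2/5)/25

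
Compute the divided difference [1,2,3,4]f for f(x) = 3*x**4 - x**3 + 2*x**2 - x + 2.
29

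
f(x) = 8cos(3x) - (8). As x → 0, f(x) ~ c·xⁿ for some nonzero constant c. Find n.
2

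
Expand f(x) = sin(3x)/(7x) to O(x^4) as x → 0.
3/7 - 9*x**2/14 + O(x**4)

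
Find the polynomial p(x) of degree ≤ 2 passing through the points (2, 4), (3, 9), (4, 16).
x**2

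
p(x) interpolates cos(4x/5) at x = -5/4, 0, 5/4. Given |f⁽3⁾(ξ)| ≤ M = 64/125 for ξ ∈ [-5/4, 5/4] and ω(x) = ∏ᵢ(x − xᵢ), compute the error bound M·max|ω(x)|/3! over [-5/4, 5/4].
sqrt(3)/27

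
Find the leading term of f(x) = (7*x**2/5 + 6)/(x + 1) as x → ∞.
7*x/5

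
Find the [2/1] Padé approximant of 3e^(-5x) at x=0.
(25*x**2/2 - 10*x + 3)/(5*x/3 + 1)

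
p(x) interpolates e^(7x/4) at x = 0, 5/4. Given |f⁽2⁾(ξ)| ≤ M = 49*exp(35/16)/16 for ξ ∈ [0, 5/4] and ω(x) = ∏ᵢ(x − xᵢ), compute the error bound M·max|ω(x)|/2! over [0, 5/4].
1225*exp(35/16)/2048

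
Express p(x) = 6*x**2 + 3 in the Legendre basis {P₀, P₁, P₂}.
(5)P₀ + (4)P₂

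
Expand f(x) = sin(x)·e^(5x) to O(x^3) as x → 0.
x + 5*x**2 + O(x**3)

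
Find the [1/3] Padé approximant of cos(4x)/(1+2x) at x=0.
(1 - 10*x/3)/(-32*x**3/3 + 4*x**2/3 - 4*x/3 + 1)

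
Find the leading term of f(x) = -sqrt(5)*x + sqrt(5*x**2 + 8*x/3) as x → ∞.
4*sqrt(5)/15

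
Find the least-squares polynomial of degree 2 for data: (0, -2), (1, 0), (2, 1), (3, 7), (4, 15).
-11/7 + (-53/70)x + (17/14)x²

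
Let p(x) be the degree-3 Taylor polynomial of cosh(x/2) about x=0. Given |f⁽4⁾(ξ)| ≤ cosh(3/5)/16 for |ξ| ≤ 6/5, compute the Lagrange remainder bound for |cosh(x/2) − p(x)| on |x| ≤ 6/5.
27*cosh(3/5)/5000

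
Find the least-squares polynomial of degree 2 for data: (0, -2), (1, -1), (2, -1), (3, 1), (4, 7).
-52/35 + (-10/7)x + (6/7)x²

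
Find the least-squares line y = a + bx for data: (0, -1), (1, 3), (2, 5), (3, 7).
a = -2/5, b = 13/5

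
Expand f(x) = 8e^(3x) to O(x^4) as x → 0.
8 + 24*x + 36*x**2 + 36*x**3 + O(x**4)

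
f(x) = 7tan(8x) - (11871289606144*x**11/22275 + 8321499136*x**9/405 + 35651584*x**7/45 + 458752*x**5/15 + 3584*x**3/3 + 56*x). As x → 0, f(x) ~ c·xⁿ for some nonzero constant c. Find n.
13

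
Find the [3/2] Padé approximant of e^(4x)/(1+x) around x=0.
(4*x**3/15 + 6*x**2/5 + 3*x/2 + 1)/(7*x**2/10 - 3*x/2 + 1)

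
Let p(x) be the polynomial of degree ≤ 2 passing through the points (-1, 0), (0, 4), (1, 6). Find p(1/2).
21/4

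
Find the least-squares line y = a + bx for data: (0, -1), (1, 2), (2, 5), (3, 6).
a = -3/5, b = 12/5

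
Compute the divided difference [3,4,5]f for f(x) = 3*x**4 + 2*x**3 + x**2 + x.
316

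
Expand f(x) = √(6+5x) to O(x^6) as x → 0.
sqrt(6) + 5*sqrt(6)*x/12 - 25*sqrt(6)*x**2/288 + 125*sqrt(6)*x**3/3456 - 3125*sqrt(6)*x**4/165888 + 21875*sqrt(6)*x**5/1990656 + O(x**6)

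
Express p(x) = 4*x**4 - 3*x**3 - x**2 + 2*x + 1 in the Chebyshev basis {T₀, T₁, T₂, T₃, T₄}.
(2)T₀ + (-1/4)T₁ + (3/2)T₂ + (-3/4)T₃ + (1/2)T₄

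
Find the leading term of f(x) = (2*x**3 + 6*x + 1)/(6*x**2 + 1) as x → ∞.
x/3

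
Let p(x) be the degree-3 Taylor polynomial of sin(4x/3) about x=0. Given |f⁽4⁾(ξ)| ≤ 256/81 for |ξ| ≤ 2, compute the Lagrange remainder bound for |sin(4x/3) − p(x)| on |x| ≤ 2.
512/243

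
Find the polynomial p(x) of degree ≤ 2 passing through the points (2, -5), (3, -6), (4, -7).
-x - 3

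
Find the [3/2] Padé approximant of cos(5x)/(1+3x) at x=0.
(425*x**3/28 - 425*x**2/84 - 3*x + 1)/(1 - 131*x**2/84)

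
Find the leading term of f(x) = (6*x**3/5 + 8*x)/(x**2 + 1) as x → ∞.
6*x/5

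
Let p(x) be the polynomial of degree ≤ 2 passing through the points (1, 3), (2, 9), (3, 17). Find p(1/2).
3/4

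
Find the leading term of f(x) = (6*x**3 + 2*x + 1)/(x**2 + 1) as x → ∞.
6*x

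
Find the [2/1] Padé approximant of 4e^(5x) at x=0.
(50*x**2/3 + 40*x/3 + 4)/(1 - 5*x/3)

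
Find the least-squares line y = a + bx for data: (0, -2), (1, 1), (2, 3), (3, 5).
a = -17/10, b = 23/10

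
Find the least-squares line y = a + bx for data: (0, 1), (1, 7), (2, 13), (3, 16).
a = 8/5, b = 51/10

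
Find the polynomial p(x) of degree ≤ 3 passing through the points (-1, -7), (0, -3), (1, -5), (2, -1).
2*x**3 - 3*x**2 - x - 3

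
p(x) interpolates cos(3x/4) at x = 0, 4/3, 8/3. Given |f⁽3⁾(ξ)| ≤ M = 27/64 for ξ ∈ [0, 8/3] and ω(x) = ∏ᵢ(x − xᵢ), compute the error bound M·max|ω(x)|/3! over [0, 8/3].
sqrt(3)/27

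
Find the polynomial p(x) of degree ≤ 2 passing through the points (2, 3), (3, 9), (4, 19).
2*x**2 - 4*x + 3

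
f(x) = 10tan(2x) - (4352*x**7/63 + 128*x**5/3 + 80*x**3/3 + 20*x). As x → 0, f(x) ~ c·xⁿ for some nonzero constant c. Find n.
9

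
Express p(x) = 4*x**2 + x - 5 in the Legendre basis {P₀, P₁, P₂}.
(-11/3)P₀ + P₁ + (8/3)P₂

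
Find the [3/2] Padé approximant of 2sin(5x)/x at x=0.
(10 - 175*x**2/6)/(5*x**2/4 + 1)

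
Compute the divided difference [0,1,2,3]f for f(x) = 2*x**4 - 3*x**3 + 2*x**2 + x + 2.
9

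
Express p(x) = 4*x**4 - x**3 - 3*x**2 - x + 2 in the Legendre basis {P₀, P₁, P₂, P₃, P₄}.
(9/5)P₀ + (-8/5)P₁ + (2/7)P₂ + (-2/5)P₃ + (32/35)P₄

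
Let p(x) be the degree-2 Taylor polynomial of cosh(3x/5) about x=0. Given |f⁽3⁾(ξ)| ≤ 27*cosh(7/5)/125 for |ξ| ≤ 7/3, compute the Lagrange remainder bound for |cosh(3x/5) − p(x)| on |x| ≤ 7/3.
343*cosh(7/5)/750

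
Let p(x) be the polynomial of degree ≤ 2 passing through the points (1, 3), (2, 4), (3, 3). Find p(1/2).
7/4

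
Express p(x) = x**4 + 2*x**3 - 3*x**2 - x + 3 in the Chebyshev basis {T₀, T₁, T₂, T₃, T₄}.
(15/8)T₀ + (1/2)T₁ - T₂ + (1/2)T₃ + (1/8)T₄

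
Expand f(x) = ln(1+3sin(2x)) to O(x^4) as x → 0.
6*x - 18*x**2 + 68*x**3 + O(x**4)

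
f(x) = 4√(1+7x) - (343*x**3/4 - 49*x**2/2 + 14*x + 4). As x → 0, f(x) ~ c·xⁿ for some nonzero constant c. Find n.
4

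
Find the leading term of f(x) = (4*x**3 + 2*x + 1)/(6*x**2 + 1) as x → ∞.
2*x/3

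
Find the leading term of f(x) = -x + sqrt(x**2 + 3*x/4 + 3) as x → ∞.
3/8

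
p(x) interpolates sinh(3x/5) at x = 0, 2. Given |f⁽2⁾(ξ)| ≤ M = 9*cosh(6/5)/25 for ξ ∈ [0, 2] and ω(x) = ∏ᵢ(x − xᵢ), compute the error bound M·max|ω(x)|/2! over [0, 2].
9*cosh(6/5)/50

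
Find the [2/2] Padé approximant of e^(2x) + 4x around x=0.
(-x**2/9 + 17*x/3 + 1)/(-x**2/9 - x/3 + 1)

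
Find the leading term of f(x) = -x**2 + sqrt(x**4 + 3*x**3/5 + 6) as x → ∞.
3*x/10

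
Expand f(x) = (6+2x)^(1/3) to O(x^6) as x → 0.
6**(1/3) + 6**(1/3)*x/9 - 6**(1/3)*x**2/81 + 5*6**(1/3)*x**3/2187 - 10*6**(1/3)*x**4/19683 + 22*6**(1/3)*x**5/177147 + O(x**6)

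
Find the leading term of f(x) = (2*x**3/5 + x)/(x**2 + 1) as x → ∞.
2*x/5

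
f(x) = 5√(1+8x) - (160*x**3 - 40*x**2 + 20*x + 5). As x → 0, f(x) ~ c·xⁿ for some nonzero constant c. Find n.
4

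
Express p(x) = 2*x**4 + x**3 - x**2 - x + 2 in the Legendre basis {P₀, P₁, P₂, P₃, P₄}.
(31/15)P₀ + (-2/5)P₁ + (10/21)P₂ + (2/5)P₃ + (16/35)P₄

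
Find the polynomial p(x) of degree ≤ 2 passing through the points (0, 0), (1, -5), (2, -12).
-x**2 - 4*x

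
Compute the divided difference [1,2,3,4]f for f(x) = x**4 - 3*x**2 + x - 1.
10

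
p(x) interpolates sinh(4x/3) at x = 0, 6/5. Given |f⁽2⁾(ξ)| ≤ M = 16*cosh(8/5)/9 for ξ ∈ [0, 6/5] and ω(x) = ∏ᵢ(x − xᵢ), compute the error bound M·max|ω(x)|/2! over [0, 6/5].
8*cosh(8/5)/25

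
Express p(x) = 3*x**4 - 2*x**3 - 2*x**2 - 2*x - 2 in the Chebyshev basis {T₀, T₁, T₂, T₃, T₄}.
(-15/8)T₀ + (-7/2)T₁ + (1/2)T₂ + (-1/2)T₃ + (3/8)T₄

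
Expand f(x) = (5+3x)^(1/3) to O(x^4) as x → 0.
5**(1/3) + 5**(1/3)*x/5 - 5**(1/3)*x**2/25 + 5**(1/3)*x**3/75 + O(x**4)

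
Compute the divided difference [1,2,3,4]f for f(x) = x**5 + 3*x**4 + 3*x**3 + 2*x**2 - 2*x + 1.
98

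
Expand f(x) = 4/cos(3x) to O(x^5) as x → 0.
4 + 18*x**2 + 135*x**4/2 + O(x**5)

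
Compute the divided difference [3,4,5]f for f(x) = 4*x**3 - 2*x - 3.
48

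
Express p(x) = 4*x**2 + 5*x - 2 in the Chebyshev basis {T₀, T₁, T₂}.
(5)T₁ + (2)T₂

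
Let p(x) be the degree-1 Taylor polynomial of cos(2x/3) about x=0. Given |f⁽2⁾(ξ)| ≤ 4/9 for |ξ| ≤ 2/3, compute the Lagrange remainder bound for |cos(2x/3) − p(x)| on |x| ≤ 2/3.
8/81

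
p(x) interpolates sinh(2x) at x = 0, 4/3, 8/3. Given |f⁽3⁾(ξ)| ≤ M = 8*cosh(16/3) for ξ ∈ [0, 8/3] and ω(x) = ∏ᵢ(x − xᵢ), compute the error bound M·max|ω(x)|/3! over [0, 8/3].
512*sqrt(3)*cosh(16/3)/729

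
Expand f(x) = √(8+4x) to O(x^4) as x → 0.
2*sqrt(2) + sqrt(2)*x/2 - sqrt(2)*x**2/16 + sqrt(2)*x**3/64 + O(x**4)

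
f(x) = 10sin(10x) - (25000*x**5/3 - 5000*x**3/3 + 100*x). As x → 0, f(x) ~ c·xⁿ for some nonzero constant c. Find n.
7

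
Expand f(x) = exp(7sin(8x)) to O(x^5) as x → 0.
1 + 56*x + 1568*x**2 + 28672*x**3 + 376320*x**4 + O(x**5)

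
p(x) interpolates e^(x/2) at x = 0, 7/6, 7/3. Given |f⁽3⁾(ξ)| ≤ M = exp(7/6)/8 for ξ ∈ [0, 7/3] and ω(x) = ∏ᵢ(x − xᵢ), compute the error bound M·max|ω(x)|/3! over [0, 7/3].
343*sqrt(3)*exp(7/6)/46656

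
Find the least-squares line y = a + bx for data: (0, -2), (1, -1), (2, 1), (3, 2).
a = -21/10, b = 7/5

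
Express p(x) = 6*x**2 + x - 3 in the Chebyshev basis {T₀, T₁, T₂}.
T₁ + (3)T₂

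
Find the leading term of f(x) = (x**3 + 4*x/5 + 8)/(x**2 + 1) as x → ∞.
x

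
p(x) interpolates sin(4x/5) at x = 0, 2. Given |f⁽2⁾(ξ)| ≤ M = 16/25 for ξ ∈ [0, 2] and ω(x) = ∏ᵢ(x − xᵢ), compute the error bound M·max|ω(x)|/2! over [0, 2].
8/25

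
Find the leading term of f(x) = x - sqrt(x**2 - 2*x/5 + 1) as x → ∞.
1/5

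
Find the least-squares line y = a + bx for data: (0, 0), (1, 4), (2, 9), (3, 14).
a = -3/10, b = 47/10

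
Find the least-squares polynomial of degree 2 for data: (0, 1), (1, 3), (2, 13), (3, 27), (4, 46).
22/35 + (19/35)x + (19/7)x²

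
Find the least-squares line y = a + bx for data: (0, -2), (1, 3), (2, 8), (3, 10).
a = -7/5, b = 41/10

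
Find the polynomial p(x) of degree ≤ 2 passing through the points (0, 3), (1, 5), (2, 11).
2*x**2 + 3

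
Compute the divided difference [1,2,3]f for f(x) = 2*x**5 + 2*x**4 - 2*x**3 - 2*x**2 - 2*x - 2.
216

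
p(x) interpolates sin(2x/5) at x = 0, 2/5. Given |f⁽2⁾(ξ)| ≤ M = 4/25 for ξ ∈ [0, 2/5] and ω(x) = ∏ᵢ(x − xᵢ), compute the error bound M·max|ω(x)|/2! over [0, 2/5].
2/625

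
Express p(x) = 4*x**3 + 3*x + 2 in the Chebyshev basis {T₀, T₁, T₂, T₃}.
(2)T₀ + (6)T₁ + T₃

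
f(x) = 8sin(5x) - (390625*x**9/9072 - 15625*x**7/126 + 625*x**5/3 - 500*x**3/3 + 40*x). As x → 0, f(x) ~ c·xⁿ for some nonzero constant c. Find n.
11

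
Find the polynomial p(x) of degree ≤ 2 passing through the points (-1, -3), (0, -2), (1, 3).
2*x**2 + 3*x - 2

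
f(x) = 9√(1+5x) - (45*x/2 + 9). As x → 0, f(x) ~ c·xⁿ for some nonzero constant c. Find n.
2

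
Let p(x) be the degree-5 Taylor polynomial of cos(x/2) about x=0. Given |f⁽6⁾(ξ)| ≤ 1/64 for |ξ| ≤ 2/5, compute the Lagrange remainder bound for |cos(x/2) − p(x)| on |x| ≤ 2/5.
1/11250000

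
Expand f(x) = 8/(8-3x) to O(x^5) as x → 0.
1 + 3*x/8 + 9*x**2/64 + 27*x**3/512 + 81*x**4/4096 + O(x**5)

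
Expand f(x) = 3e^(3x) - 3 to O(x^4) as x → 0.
9*x + 27*x**2/2 + 27*x**3/2 + O(x**4)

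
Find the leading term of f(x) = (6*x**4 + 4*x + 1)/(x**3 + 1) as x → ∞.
6*x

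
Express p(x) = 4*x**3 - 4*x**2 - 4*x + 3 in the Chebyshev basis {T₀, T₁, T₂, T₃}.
T₀ - T₁ + (-2)T₂ + T₃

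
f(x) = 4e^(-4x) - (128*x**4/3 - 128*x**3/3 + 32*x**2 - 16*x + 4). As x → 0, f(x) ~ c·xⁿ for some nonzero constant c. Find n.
5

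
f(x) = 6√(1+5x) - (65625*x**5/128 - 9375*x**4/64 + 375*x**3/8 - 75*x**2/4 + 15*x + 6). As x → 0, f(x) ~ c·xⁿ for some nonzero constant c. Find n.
6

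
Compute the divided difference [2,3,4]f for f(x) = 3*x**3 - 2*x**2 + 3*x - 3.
25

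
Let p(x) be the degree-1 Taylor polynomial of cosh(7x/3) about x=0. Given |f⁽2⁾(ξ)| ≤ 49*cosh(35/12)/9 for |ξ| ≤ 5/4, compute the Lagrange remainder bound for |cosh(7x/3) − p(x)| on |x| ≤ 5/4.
1225*cosh(35/12)/288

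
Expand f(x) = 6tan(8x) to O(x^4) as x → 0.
48*x + 1024*x**3 + O(x**4)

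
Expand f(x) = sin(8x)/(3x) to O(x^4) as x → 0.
8/3 - 256*x**2/9 + O(x**4)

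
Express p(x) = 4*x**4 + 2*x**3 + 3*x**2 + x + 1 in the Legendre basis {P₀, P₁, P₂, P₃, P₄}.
(14/5)P₀ + (11/5)P₁ + (30/7)P₂ + (4/5)P₃ + (32/35)P₄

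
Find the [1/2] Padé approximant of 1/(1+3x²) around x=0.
1/(3*x**2 + 1)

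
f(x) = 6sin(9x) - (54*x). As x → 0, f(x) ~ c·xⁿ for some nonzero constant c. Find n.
3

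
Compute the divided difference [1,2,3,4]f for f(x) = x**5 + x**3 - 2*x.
66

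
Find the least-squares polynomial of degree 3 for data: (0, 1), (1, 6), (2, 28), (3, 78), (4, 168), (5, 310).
121/126 + (587/756)x + (307/126)x² + (211/108)x³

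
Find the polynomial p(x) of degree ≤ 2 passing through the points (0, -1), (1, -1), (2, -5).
-2*x**2 + 2*x - 1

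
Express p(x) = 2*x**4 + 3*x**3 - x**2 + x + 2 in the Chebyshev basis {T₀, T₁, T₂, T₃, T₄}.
(9/4)T₀ + (13/4)T₁ + (1/2)T₂ + (3/4)T₃ + (1/4)T₄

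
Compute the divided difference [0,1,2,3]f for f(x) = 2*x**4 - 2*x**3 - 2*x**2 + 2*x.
10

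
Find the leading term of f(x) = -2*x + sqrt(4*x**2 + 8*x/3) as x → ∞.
2/3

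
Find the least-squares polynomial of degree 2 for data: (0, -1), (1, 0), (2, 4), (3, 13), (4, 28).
-24/35 + (-163/70)x + (33/14)x²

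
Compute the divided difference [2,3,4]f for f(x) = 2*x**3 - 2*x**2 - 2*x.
16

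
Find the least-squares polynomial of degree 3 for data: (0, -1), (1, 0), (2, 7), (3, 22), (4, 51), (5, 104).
-9/7 + (17/7)x + (-9/7)x² + x³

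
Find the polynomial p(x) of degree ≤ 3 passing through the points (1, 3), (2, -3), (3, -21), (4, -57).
-x**3 + x + 3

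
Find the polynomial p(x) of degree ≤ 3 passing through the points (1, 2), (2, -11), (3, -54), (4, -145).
-3*x**3 + 3*x**2 - x + 3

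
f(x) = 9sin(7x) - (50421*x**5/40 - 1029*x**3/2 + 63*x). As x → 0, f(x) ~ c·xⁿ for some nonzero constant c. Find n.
7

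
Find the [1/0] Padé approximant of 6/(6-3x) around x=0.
x/2 + 1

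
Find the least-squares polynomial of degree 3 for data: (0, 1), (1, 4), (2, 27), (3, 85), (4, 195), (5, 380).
46/63 + (65/54)x + (-11/63)x² + (163/54)x³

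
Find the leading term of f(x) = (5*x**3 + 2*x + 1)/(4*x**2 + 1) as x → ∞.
5*x/4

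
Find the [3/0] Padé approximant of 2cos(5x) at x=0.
2 - 25*x**2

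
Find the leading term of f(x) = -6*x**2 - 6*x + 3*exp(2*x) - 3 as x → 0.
4*x**3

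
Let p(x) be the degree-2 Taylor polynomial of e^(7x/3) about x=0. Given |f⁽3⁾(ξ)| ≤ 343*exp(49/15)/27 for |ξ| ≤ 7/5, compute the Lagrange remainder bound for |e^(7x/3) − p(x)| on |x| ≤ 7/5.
117649*exp(49/15)/20250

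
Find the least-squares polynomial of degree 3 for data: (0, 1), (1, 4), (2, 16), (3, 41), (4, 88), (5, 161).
121/126 + (929/756)x + (35/36)x² + (28/27)x³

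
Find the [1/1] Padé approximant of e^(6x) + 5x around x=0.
(103*x/11 + 1)/(1 - 18*x/11)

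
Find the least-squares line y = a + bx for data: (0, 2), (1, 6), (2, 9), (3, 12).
a = 23/10, b = 33/10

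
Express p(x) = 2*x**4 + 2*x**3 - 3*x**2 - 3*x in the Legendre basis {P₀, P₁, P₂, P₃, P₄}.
(-3/5)P₀ + (-9/5)P₁ + (-6/7)P₂ + (4/5)P₃ + (16/35)P₄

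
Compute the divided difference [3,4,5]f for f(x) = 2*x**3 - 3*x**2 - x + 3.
21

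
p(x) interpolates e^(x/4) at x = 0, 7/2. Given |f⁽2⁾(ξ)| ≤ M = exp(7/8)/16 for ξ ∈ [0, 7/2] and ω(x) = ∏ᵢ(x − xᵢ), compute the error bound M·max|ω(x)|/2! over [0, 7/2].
49*exp(7/8)/512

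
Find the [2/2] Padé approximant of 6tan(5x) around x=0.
30*x/(1 - 25*x**2/3)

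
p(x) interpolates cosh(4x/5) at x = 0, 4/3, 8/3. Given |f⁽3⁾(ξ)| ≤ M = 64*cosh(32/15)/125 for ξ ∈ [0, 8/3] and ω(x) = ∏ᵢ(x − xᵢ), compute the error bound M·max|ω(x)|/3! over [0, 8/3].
4096*sqrt(3)*cosh(32/15)/91125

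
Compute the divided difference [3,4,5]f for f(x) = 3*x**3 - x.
36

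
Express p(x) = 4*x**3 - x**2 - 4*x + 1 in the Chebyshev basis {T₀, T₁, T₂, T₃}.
(1/2)T₀ - T₁ + (-1/2)T₂ + T₃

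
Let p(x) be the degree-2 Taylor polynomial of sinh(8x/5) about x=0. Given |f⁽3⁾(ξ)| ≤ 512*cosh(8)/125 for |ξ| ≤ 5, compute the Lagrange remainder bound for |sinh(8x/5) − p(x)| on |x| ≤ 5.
256*cosh(8)/3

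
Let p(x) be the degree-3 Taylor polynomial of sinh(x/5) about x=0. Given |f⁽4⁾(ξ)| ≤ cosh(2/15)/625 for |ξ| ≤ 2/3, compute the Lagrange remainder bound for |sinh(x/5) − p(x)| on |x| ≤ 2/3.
2*cosh(2/15)/151875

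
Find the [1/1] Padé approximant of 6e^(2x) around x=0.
(6*x + 6)/(1 - x)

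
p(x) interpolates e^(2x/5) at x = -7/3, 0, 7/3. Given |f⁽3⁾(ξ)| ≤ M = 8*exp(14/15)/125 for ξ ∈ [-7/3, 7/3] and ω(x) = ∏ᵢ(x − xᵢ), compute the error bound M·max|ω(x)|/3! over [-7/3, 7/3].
2744*sqrt(3)*exp(14/15)/91125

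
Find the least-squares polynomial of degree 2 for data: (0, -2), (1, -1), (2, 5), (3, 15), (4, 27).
-16/7 + (-1/35)x + (13/7)x²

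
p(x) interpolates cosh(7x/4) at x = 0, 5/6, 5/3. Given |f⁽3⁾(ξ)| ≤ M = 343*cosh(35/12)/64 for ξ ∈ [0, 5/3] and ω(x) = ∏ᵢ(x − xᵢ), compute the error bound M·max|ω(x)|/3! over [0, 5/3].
42875*sqrt(3)*cosh(35/12)/373248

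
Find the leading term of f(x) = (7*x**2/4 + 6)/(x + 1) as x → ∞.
7*x/4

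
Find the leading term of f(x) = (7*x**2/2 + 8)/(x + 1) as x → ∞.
7*x/2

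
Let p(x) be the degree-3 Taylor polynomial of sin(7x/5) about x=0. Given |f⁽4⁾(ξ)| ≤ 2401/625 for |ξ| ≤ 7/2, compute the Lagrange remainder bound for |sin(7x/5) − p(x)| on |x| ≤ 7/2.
5764801/240000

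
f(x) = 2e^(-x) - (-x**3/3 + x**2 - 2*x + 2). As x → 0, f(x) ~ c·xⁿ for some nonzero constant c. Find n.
4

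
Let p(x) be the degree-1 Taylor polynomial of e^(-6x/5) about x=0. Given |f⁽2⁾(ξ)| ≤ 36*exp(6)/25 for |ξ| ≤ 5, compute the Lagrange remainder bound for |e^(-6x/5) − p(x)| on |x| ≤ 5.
18*exp(6)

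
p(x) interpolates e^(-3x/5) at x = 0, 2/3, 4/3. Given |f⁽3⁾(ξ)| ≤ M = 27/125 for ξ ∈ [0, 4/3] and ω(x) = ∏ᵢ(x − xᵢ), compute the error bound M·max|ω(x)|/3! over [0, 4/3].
8*sqrt(3)/3375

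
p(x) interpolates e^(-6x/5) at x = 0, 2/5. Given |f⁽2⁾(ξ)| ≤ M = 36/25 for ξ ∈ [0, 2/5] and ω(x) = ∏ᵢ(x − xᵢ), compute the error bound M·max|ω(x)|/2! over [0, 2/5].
18/625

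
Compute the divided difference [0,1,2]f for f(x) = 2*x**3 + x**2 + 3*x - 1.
7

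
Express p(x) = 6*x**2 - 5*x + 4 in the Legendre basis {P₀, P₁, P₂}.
(6)P₀ + (-5)P₁ + (4)P₂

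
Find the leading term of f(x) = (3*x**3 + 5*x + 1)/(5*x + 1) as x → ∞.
3*x**2/5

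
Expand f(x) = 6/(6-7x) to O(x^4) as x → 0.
1 + 7*x/6 + 49*x**2/36 + 343*x**3/216 + O(x**4)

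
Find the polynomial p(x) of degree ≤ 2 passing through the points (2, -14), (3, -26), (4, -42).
-2*x**2 - 2*x - 2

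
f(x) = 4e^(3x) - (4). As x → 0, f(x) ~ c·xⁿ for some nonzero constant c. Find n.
1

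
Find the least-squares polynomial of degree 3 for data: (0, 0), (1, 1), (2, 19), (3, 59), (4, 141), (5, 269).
-11/126 + (-1495/756)x + (211/126)x² + (205/108)x³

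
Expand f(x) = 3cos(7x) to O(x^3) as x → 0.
3 - 147*x**2/2 + O(x**3)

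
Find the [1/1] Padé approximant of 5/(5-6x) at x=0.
1/(1 - 6*x/5)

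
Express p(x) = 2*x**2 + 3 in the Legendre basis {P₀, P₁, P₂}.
(11/3)P₀ + (4/3)P₂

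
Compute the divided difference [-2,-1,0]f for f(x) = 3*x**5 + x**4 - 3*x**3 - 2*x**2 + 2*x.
-31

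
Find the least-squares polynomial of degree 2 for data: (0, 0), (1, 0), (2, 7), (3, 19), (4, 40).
4/35 + (-247/70)x + (47/14)x²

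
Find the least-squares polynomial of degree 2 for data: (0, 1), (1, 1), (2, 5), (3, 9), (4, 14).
22/35 + (19/35)x + (5/7)x²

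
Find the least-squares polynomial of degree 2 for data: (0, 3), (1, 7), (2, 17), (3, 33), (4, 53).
99/35 + (61/35)x + (19/7)x²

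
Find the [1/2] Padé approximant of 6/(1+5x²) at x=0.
6/(5*x**2 + 1)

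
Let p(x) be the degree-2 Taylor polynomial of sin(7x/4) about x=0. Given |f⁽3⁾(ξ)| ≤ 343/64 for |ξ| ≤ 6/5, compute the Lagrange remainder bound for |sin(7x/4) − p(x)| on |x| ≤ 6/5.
3087/2000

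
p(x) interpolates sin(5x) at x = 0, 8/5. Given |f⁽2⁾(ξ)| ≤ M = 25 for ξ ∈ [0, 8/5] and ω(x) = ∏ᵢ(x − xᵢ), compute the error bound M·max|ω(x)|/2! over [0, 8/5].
8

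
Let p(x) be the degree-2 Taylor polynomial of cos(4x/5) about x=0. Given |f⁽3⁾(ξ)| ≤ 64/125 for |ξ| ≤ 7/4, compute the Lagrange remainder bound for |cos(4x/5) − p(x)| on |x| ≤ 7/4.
343/750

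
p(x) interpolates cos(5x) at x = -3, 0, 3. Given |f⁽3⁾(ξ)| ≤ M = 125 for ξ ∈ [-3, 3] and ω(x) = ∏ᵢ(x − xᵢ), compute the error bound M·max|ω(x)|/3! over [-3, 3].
125*sqrt(3)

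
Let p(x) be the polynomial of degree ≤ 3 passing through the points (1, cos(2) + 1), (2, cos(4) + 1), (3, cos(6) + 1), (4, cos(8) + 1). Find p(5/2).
9*cos(4)/16 - cos(8)/16 - cos(2)/16 + 9*cos(6)/16 + 1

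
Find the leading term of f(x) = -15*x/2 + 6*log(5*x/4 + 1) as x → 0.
-75*x**2/16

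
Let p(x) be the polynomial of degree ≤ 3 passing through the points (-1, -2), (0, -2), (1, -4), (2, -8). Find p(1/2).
-11/4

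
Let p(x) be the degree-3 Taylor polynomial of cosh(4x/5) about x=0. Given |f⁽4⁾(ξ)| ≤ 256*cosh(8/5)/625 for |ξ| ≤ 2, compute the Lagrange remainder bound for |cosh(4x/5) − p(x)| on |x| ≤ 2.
512*cosh(8/5)/1875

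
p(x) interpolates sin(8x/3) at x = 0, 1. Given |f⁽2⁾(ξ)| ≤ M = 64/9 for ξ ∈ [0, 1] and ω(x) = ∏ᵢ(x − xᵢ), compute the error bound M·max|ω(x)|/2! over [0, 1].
8/9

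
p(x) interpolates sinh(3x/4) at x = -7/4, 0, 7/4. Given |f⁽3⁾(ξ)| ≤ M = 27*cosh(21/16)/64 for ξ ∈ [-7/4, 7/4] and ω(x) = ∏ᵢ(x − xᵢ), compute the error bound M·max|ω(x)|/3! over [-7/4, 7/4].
343*sqrt(3)*cosh(21/16)/4096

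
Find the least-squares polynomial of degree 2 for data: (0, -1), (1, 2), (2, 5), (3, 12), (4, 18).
-34/35 + (68/35)x + (5/7)x²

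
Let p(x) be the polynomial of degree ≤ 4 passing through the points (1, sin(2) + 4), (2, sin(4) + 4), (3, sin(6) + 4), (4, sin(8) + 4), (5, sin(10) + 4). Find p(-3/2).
-1365*sin(8)/32 + 5005*sin(6)/64 + 1155*sin(10)/128 + 4 + 3003*sin(2)/128 - 2145*sin(4)/32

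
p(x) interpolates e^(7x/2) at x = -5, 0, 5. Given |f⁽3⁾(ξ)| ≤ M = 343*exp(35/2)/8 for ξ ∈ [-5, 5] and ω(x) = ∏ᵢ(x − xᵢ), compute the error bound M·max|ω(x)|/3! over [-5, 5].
42875*sqrt(3)*exp(35/2)/216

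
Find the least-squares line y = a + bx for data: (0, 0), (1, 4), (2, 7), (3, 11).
a = 1/10, b = 18/5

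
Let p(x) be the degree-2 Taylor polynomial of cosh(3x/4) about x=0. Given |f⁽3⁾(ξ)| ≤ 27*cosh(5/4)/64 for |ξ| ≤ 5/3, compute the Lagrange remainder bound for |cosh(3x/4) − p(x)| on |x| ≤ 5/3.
125*cosh(5/4)/384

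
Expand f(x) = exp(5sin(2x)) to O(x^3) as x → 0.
1 + 10*x + 50*x**2 + O(x**3)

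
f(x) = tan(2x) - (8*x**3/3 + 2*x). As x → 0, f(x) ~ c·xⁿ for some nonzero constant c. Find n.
5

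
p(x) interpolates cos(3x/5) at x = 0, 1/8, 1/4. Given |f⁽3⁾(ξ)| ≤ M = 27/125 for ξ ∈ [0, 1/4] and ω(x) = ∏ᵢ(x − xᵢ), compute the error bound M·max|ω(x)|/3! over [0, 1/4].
sqrt(3)/64000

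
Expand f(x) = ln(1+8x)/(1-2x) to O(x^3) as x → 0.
8*x - 16*x**2 + O(x**3)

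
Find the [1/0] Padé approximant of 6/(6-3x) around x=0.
x/2 + 1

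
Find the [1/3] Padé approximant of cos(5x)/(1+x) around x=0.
(1 - 125*x/12)/(-2825*x**3/24 + 25*x**2/12 - 113*x/12 + 1)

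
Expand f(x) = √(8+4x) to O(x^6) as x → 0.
2*sqrt(2) + sqrt(2)*x/2 - sqrt(2)*x**2/16 + sqrt(2)*x**3/64 - 5*sqrt(2)*x**4/1024 + 7*sqrt(2)*x**5/4096 + O(x**6)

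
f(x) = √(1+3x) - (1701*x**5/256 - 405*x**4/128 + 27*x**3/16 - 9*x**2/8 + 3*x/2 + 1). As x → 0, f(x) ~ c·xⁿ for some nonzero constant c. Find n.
6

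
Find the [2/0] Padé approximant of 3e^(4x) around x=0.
24*x**2 + 12*x + 3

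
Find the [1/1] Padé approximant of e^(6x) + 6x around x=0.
(21*x/2 + 1)/(1 - 3*x/2)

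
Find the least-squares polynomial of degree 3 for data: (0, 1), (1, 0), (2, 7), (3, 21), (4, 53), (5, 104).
53/63 + (-250/189)x + (20/63)x² + (22/27)x³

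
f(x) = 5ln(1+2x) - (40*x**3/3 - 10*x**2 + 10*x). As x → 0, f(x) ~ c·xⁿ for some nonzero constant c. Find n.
4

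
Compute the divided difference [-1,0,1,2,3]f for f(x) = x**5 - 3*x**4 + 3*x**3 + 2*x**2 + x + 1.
2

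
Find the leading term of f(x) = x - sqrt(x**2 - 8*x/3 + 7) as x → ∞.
4/3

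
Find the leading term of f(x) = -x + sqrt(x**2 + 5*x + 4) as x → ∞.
5/2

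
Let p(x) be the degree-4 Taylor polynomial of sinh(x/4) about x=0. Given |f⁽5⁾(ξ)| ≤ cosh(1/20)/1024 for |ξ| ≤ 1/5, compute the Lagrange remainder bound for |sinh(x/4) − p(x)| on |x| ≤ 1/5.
cosh(1/20)/384000000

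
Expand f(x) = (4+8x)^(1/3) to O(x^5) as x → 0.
2**(2/3) + 2*2**(2/3)*x/3 - 4*2**(2/3)*x**2/9 + 40*2**(2/3)*x**3/81 - 160*2**(2/3)*x**4/243 + O(x**5)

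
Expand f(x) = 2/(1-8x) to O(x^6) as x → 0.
2 + 16*x + 128*x**2 + 1024*x**3 + 8192*x**4 + 65536*x**5 + O(x**6)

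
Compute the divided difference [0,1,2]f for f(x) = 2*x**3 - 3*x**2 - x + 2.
3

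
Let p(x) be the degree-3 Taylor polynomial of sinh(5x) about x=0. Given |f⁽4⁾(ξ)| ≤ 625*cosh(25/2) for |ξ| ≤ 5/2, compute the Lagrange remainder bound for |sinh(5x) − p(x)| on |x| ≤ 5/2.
390625*cosh(25/2)/384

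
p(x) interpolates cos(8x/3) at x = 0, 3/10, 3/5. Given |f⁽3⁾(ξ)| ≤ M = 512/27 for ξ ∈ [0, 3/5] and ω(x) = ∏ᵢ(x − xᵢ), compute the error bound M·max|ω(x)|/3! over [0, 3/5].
64*sqrt(3)/3375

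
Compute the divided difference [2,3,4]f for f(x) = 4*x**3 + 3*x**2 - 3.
39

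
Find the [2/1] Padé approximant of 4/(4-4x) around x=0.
1/(1 - x)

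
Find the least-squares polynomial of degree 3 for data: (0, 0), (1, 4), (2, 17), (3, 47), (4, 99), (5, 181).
1/42 + (335/252)x + (17/12)x² + (10/9)x³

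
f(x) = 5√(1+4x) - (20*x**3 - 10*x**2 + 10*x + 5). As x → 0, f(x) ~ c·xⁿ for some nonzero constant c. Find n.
4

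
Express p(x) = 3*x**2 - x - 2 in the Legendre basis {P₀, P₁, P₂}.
-P₀ - P₁ + (2)P₂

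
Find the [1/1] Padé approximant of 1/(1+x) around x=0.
1/(x + 1)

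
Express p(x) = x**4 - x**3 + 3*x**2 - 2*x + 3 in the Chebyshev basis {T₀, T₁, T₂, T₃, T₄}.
(39/8)T₀ + (-11/4)T₁ + (2)T₂ + (-1/4)T₃ + (1/8)T₄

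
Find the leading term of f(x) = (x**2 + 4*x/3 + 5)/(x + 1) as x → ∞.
x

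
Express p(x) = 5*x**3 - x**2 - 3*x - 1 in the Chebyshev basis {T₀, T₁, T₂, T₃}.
(-3/2)T₀ + (3/4)T₁ + (-1/2)T₂ + (5/4)T₃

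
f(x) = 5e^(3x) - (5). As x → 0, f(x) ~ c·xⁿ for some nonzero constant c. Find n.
1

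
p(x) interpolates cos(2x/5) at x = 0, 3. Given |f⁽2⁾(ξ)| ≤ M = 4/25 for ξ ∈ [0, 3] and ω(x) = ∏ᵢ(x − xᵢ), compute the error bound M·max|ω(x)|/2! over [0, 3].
9/50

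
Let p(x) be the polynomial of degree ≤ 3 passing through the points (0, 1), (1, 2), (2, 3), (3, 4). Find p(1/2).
3/2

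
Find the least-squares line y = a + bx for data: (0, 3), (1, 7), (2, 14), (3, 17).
a = 29/10, b = 49/10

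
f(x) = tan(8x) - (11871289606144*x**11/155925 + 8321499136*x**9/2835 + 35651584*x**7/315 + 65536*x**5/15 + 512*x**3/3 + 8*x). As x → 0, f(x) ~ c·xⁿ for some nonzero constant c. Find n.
13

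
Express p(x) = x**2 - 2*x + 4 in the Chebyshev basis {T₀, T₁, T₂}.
(9/2)T₀ + (-2)T₁ + (1/2)T₂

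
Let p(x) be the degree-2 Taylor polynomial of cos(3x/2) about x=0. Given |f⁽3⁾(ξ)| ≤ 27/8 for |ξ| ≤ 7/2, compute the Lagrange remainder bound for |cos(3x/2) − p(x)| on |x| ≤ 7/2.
3087/128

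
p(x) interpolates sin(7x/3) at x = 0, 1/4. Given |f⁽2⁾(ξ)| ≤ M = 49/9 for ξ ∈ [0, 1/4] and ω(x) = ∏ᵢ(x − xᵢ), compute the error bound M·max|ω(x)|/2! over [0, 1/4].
49/1152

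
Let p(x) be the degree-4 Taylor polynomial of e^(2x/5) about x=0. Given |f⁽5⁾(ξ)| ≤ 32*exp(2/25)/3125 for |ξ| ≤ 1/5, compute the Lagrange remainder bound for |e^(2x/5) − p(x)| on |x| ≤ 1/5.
4*exp(2/25)/146484375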